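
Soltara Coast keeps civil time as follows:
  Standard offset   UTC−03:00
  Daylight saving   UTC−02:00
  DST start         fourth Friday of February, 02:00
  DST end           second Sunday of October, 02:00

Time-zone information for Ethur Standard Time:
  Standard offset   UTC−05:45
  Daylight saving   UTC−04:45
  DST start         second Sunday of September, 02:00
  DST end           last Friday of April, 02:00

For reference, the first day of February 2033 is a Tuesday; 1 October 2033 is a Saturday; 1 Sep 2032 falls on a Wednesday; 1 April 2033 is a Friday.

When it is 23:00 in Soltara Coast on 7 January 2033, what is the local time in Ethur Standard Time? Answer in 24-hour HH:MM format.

1 February 2033 is a Tuesday, so the first Friday is February 4 and the fourth is February 25.
1 October 2033 is a Saturday, so the first Sunday is October 2 and the second is October 9.
7 January 2033 is outside the daylight-saving period (25 February – 9 October), so Soltara Coast is on standard time, UTC−03:00.
23:00 Soltara Coast + 3h = 02:00 UTC (rolling into the next day, 8 January 2033).
1 September 2032 is a Wednesday, so the first Sunday is September 5 and the second is September 12.
1 April 2033 is a Friday, so Fridays fall on 1, 8, 15, 22, 29; the last is April 29.
At the standard offset (UTC−05:45), 02:00 UTC − 5h45m = 20:15 Ethur Standard Time standard time (rolling into the previous day, 7 January 2033).
The standard-time date in Ethur Standard Time, 7 January 2033, falls between 12 September 2032 and 29 April 2033, so daylight saving is in effect and Ethur Standard Time is at UTC−04:45.
02:00 UTC − 4h45m = 21:15 Ethur Standard Time (rolling into the previous day, 7 January 2033).

21:15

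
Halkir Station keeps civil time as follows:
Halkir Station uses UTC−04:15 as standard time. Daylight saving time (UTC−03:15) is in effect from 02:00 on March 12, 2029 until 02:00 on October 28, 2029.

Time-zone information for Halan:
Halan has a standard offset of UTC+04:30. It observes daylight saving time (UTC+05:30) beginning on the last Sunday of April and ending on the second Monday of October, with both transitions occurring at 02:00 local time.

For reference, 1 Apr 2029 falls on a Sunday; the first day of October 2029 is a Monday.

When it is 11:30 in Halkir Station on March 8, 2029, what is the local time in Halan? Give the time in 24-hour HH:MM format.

March 8, 2029 does not fall between 12 March and 28 October, so daylight saving is not in effect and Halkir Station is at UTC−04:15.
11:30 Halkir Station + 4h15m = 15:45 UTC.
1 April 2029 is a Sunday, so Sundays fall on 1, 8, 15, 22, 29; the last is April 29.
1 October 2029 is a Monday, so the first Monday is October 1 and the second is October 8.
At the standard offset (UTC+04:30), 15:45 UTC + 4h30m = 20:15 Halan standard time.
The standard-time date in Halan, March 8, 2029, is outside the daylight-saving period (29 April – 8 October), so Halan is on standard time, UTC+04:30.
15:45 UTC + 4h30m = 20:15 Halan.

20:15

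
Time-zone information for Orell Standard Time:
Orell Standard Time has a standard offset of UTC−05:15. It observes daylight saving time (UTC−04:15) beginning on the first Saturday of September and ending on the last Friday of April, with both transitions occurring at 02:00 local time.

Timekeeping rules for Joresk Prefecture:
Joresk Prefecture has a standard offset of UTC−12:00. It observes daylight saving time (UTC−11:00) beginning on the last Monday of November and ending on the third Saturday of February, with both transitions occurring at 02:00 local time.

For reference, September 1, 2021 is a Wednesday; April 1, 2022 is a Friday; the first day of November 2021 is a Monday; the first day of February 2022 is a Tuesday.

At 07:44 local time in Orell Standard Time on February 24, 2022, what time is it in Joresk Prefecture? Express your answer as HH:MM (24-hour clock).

23:59

1 September 2021 is a Wednesday, so the first Saturday is September 4.
1 April 2022 is a Friday, so Fridays fall on 1, 8, 15, 22, 29; the last is April 29.
Daylight saving runs 4 September 2021 – 29 April 2022; February 24, 2022 is inside that window, so Orell Standard Time is at UTC−04:15.
07:44 Orell Standard Time + 4h15m = 11:59 UTC.
1 November 2021 is a Monday, so Mondays fall on 1, 8, 15, 22, 29; the last is November 29.
1 February 2022 is a Tuesday, so the first Saturday is February 5 and the third is February 19.
At the standard offset (UTC−12:00), 11:59 UTC − 12h = 23:59 Joresk Prefecture standard time (rolling into the previous day, 23 February 2022).
The standard-time date in Joresk Prefecture, February 23, 2022, is outside the daylight-saving period (29 November 2021 – 19 February 2022), so Joresk Prefecture is on standard time, UTC−12:00.
11:59 UTC − 12h = 23:59 Joresk Prefecture (rolling into the previous day, 23 February 2022).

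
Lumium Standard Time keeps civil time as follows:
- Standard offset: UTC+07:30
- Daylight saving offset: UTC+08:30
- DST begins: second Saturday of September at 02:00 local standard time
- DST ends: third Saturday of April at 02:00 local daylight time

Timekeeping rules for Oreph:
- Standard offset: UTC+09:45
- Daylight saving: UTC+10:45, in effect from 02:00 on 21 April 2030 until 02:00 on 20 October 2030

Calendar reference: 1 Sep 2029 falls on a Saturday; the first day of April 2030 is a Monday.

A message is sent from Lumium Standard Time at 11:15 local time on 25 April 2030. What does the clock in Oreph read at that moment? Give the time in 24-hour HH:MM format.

1 September 2029 is a Saturday, so the first Saturday is September 1 and the second is September 8.
1 April 2030 is a Monday, so the first Saturday is April 6 and the third is April 20.
Daylight saving runs 8 September 2029 – 20 April 2030; 25 April 2030 is outside that window, so Lumium Standard Time is on standard time at UTC+07:30.
11:15 Lumium Standard Time − 7h30m = 03:45 UTC.
At the standard offset (UTC+09:45), 03:45 UTC + 9h45m = 13:30 Oreph standard time.
The standard-time date in Oreph, 25 April 2030, falls between 21 April and 20 October, so daylight saving is in effect and Oreph is at UTC+10:45.
03:45 UTC + 10h45m = 14:30 Oreph.

14:30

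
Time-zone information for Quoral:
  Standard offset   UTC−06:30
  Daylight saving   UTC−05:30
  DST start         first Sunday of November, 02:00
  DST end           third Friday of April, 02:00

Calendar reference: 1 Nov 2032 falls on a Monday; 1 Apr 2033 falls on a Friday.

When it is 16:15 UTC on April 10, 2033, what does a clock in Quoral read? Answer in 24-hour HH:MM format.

1 November 2032 is a Monday, so the first Sunday is November 7.
1 April 2033 is a Friday, so the first Friday is April 1 and the third is April 15.
At the standard offset (UTC−06:30), 16:15 UTC − 6h30m = 09:45 Quoral standard time.
Daylight saving runs 7 November 2032 – 15 April 2033; the standard-time date in Quoral, April 10, 2033, is inside that window, so Quoral is at UTC−05:30.
16:15 UTC − 5h30m = 10:45 local.

10:45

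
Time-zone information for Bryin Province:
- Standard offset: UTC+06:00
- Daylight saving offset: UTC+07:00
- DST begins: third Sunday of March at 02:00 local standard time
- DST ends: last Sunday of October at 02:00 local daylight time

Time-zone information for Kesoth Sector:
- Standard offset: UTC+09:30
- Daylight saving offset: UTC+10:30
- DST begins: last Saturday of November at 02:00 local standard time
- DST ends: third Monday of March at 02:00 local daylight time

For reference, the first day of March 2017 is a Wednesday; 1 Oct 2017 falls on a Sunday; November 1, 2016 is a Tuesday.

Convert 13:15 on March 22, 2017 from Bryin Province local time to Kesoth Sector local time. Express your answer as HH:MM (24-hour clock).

1 March 2017 is a Wednesday, so the first Sunday is March 5 and the third is March 19.
1 October 2017 is a Sunday, so Sundays fall on 1, 8, 15, 22, 29; the last is October 29.
March 22, 2017 falls between 19 March and 29 October, so daylight saving is in effect and Bryin Province is at UTC+07:00.
13:15 Bryin Province − 7h = 06:15 UTC.
1 November 2016 is a Tuesday, so Saturdays fall on 5, 12, 19, 26; the last is November 26.
1 March 2017 is a Wednesday, so the first Monday is March 6 and the third is March 20.
At the standard offset (UTC+09:30), 06:15 UTC + 9h30m = 15:45 Kesoth Sector standard time.
The standard-time date in Kesoth Sector, March 22, 2017, does not fall between 26 November 2016 and 20 March 2017, so daylight saving is not in effect and Kesoth Sector is at UTC+09:30.
06:15 UTC + 9h30m = 15:45 Kesoth Sector.

15:45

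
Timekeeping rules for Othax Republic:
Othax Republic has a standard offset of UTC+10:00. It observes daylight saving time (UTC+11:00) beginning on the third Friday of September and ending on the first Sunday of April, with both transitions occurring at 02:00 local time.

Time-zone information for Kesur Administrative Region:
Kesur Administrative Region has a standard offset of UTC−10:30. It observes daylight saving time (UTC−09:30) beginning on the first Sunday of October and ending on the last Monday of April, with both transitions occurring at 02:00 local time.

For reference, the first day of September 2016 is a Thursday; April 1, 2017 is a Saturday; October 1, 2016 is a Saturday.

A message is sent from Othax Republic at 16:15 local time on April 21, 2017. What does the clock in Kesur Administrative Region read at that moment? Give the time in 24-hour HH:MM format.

20:45

1 September 2016 is a Thursday, so the first Friday is September 2 and the third is September 16.
1 April 2017 is a Saturday, so the first Sunday is April 2.
Daylight saving runs 16 September 2016 – 2 April 2017; April 21, 2017 is outside that window, so Othax Republic is on standard time at UTC+10:00.
16:15 Othax Republic − 10h = 06:15 UTC.
1 October 2016 is a Saturday, so the first Sunday is October 2.
1 April 2017 is a Saturday, so Mondays fall on 3, 10, 17, 24; the last is April 24.
At the standard offset (UTC−10:30), 06:15 UTC − 10h30m = 19:45 Kesur Administrative Region standard time (rolling into the previous day, 20 April 2017).
The standard-time date in Kesur Administrative Region, April 20, 2017, falls between 2 October 2016 and 24 April 2017, so daylight saving is in effect and Kesur Administrative Region is at UTC−09:30.
06:15 UTC − 9h30m = 20:45 Kesur Administrative Region (rolling into the previous day, 20 April 2017).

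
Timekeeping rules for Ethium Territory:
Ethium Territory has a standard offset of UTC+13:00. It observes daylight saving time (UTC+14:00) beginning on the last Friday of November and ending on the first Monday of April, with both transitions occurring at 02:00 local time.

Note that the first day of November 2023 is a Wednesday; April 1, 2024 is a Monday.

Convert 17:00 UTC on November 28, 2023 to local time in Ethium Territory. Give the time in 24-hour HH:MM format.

07:00

1 November 2023 is a Wednesday, so Fridays fall on 3, 10, 17, 24; the last is November 24.
1 April 2024 is a Monday, so the first Monday is April 1.
At the standard offset (UTC+13:00), 17:00 UTC + 13h = 06:00 Ethium Territory standard time (rolling into the next day, 29 November 2023).
Daylight saving runs 24 November 2023 – 1 April 2024; the standard-time date in Ethium Territory, November 29, 2023, is inside that window, so Ethium Territory is at UTC+14:00.
17:00 UTC + 14h = 07:00 local (rolling into the next day, 29 November 2023).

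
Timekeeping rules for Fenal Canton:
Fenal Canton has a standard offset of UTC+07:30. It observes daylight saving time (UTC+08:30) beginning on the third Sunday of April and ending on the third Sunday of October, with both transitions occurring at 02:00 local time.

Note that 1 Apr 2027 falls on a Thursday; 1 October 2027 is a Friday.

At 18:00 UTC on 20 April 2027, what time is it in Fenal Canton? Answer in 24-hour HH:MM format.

02:30

1 April 2027 is a Thursday, so the first Sunday is April 4 and the third is April 18.
1 October 2027 is a Friday, so the first Sunday is October 3 and the third is October 17.
At the standard offset (UTC+07:30), 18:00 UTC + 7h30m = 01:30 Fenal Canton standard time (rolling into the next day, 21 April 2027).
Daylight saving runs 18 April – 17 October; the standard-time date in Fenal Canton, 21 April 2027, is inside that window, so Fenal Canton is at UTC+08:30.
18:00 UTC + 8h30m = 02:30 local (rolling into the next day, 21 April 2027).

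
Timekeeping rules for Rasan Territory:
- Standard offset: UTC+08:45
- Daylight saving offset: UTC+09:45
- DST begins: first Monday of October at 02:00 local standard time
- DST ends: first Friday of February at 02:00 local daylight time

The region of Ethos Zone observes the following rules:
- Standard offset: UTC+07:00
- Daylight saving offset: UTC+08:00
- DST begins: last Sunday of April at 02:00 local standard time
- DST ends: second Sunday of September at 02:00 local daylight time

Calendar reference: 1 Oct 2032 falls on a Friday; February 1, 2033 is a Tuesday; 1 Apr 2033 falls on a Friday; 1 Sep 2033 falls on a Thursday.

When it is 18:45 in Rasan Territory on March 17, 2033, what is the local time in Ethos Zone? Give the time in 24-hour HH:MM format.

1 October 2032 is a Friday, so the first Monday is October 4.
1 February 2033 is a Tuesday, so the first Friday is February 4.
March 17, 2033 does not fall between 4 October 2032 and 4 February 2033, so daylight saving is not in effect and Rasan Territory is at UTC+08:45.
18:45 Rasan Territory − 8h45m = 10:00 UTC.
1 April 2033 is a Friday, so Sundays fall on 3, 10, 17, 24; the last is April 24.
1 September 2033 is a Thursday, so the first Sunday is September 4 and the second is September 11.
At the standard offset (UTC+07:00), 10:00 UTC + 7h = 17:00 Ethos Zone standard time.
The standard-time date in Ethos Zone, March 17, 2033, is outside the daylight-saving period (24 April – 11 September), so Ethos Zone is on standard time, UTC+07:00.
10:00 UTC + 7h = 17:00 Ethos Zone.

17:00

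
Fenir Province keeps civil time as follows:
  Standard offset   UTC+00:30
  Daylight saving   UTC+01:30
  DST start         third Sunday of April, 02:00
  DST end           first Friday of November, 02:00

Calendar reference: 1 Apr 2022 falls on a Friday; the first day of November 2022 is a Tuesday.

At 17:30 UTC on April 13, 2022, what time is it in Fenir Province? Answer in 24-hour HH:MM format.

1 April 2022 is a Friday, so the first Sunday is April 3 and the third is April 17.
1 November 2022 is a Tuesday, so the first Friday is November 4.
At the standard offset (UTC+00:30), 17:30 UTC + 0h30m = 18:00 Fenir Province standard time.
The standard-time date in Fenir Province, April 13, 2022, does not fall between 17 April and 4 November, so daylight saving is not in effect and Fenir Province is at UTC+00:30.
17:30 UTC + 0h30m = 18:00 local.

18:00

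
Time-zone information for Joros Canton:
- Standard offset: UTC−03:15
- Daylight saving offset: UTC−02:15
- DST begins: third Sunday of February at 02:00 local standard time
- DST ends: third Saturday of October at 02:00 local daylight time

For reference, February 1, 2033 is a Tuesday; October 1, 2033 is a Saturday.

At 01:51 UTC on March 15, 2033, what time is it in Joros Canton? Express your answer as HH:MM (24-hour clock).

1 February 2033 is a Tuesday, so the first Sunday is February 6 and the third is February 20.
1 October 2033 is a Saturday, so the first Saturday is October 1 and the third is October 15.
At the standard offset (UTC−03:15), 01:51 UTC − 3h15m = 22:36 Joros Canton standard time (rolling into the previous day, 14 March 2033).
Daylight saving runs 20 February – 15 October; the standard-time date in Joros Canton, March 14, 2033, is inside that window, so Joros Canton is at UTC−02:15.
01:51 UTC − 2h15m = 23:36 local (rolling into the previous day, 14 March 2033).

23:36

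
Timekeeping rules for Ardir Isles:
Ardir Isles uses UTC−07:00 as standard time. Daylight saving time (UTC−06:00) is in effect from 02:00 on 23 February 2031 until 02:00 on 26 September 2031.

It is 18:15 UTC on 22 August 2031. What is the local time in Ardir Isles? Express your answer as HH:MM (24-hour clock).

12:15

At the standard offset (UTC−07:00), 18:15 UTC − 7h = 11:15 Ardir Isles standard time.
Daylight saving runs 23 February – 26 September; the standard-time date in Ardir Isles, 22 August 2031, is inside that window, so Ardir Isles is at UTC−06:00.
18:15 UTC − 6h = 12:15 local.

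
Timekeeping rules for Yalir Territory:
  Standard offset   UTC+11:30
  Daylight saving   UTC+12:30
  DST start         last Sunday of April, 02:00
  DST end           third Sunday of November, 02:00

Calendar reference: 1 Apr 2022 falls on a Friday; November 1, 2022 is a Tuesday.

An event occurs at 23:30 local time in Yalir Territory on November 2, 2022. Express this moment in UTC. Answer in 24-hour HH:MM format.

11:00

1 April 2022 is a Friday, so Sundays fall on 3, 10, 17, 24; the last is April 24.
1 November 2022 is a Tuesday, so the first Sunday is November 6 and the third is November 20.
Daylight saving runs 24 April – 20 November; November 2, 2022 is inside that window, so Yalir Territory is at UTC+12:30.
23:30 local − 12h30m = 11:00 UTC.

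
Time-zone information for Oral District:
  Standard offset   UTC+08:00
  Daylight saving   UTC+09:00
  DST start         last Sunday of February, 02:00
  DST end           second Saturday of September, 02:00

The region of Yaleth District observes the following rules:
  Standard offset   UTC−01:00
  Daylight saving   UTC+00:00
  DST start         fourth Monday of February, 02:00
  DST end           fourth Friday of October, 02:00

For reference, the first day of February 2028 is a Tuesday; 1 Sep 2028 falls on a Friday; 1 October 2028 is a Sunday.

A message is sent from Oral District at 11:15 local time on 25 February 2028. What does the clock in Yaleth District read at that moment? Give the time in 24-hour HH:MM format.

1 February 2028 is a Tuesday, so Sundays fall on 6, 13, 20, 27; the last is February 27.
1 September 2028 is a Friday, so the first Saturday is September 2 and the second is September 9.
25 February 2028 does not fall between 27 February and 9 September, so daylight saving is not in effect and Oral District is at UTC+08:00.
11:15 Oral District − 8h = 03:15 UTC.
1 February 2028 is a Tuesday, so the first Monday is February 7 and the fourth is February 28.
1 October 2028 is a Sunday, so the first Friday is October 6 and the fourth is October 27.
At the standard offset (UTC−01:00), 03:15 UTC − 1h = 02:15 Yaleth District standard time.
The standard-time date in Yaleth District, 25 February 2028, does not fall between 28 February and 27 October, so daylight saving is not in effect and Yaleth District is at UTC−01:00.
03:15 UTC − 1h = 02:15 Yaleth District.

02:15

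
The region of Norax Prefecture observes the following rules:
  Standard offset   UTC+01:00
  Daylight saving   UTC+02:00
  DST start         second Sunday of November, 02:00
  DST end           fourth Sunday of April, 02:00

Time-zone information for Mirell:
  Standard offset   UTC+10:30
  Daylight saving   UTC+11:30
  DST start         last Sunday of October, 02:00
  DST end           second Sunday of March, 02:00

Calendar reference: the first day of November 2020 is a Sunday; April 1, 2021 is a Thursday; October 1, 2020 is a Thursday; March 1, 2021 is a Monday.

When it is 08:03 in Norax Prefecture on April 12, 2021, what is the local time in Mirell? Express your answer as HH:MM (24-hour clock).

1 November 2020 is a Sunday, so the first Sunday is November 1 and the second is November 8.
1 April 2021 is a Thursday, so the first Sunday is April 4 and the fourth is April 25.
April 12, 2021 falls between 8 November 2020 and 25 April 2021, so daylight saving is in effect and Norax Prefecture is at UTC+02:00.
08:03 Norax Prefecture − 2h = 06:03 UTC.
1 October 2020 is a Thursday, so Sundays fall on 4, 11, 18, 25; the last is October 25.
1 March 2021 is a Monday, so the first Sunday is March 7 and the second is March 14.
At the standard offset (UTC+10:30), 06:03 UTC + 10h30m = 16:33 Mirell standard time.
Daylight saving runs 25 October 2020 – 14 March 2021; the standard-time date in Mirell, April 12, 2021, is outside that window, so Mirell is on standard time at UTC+10:30.
06:03 UTC + 10h30m = 16:33 Mirell.

16:33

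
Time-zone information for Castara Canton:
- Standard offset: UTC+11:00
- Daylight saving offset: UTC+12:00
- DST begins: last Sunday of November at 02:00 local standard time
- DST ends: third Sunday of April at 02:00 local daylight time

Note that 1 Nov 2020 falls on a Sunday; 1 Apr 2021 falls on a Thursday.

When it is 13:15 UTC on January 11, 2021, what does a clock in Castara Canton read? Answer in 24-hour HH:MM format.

01:15

1 November 2020 is a Sunday, so Sundays fall on 1, 8, 15, 22, 29; the last is November 29.
1 April 2021 is a Thursday, so the first Sunday is April 4 and the third is April 18.
At the standard offset (UTC+11:00), 13:15 UTC + 11h = 00:15 Castara Canton standard time (rolling into the next day, 12 January 2021).
The standard-time date in Castara Canton, January 12, 2021, lies within the daylight-saving period (29 November 2020 – 18 April 2021), so Castara Canton is on daylight time, UTC+12:00.
13:15 UTC + 12h = 01:15 local (rolling into the next day, 12 January 2021).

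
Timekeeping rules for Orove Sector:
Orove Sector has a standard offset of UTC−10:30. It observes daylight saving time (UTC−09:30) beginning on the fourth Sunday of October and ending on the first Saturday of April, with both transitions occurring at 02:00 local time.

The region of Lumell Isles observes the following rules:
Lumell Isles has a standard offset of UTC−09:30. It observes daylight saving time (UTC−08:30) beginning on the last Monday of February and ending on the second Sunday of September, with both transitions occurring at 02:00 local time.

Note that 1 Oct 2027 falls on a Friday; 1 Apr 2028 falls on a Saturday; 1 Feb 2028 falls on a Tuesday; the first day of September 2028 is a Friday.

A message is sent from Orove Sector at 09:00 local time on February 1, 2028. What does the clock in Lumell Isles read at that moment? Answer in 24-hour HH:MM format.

09:00

1 October 2027 is a Friday, so the first Sunday is October 3 and the fourth is October 24.
1 April 2028 is a Saturday, so the first Saturday is April 1.
February 1, 2028 falls between 24 October 2027 and 1 April 2028, so daylight saving is in effect and Orove Sector is at UTC−09:30.
09:00 Orove Sector + 9h30m = 18:30 UTC.
1 February 2028 is a Tuesday, so Mondays fall on 7, 14, 21, 28; the last is February 28.
1 September 2028 is a Friday, so the first Sunday is September 3 and the second is September 10.
At the standard offset (UTC−09:30), 18:30 UTC − 9h30m = 09:00 Lumell Isles standard time.
The standard-time date in Lumell Isles, February 1, 2028, does not fall between 28 February and 10 September, so daylight saving is not in effect and Lumell Isles is at UTC−09:30.
18:30 UTC − 9h30m = 09:00 Lumell Isles.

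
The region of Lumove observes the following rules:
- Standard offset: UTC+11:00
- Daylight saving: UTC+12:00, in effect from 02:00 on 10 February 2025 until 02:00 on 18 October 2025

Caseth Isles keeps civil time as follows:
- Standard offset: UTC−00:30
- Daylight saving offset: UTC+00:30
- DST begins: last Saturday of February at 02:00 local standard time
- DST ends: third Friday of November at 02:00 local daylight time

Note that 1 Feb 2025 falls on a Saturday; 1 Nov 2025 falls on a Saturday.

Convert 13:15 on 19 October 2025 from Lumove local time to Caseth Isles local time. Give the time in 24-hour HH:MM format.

02:45

Daylight saving runs 10 February – 18 October; 19 October 2025 is outside that window, so Lumove is on standard time at UTC+11:00.
13:15 Lumove − 11h = 02:15 UTC.
1 February 2025 is a Saturday, so Saturdays fall on 1, 8, 15, 22; the last is February 22.
1 November 2025 is a Saturday, so the first Friday is November 7 and the third is November 21.
At the standard offset (UTC−00:30), 02:15 UTC − 0h30m = 01:45 Caseth Isles standard time.
The standard-time date in Caseth Isles, 19 October 2025, falls between 22 February and 21 November, so daylight saving is in effect and Caseth Isles is at UTC+00:30.
02:15 UTC + 0h30m = 02:45 Caseth Isles.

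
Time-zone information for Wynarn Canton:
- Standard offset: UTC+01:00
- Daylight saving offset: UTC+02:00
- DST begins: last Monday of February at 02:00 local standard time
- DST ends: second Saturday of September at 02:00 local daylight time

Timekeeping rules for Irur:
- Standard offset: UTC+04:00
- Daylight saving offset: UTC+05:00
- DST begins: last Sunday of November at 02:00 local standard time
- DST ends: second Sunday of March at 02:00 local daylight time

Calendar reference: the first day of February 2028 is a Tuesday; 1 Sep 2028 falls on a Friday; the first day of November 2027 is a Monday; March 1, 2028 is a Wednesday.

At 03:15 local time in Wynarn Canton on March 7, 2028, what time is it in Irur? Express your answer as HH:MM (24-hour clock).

06:15

1 February 2028 is a Tuesday, so Mondays fall on 7, 14, 21, 28; the last is February 28.
1 September 2028 is a Friday, so the first Saturday is September 2 and the second is September 9.
March 7, 2028 lies within the daylight-saving period (28 February – 9 September), so Wynarn Canton is on daylight time, UTC+02:00.
03:15 Wynarn Canton − 2h = 01:15 UTC.
1 November 2027 is a Monday, so Sundays fall on 7, 14, 21, 28; the last is November 28.
1 March 2028 is a Wednesday, so the first Sunday is March 5 and the second is March 12.
At the standard offset (UTC+04:00), 01:15 UTC + 4h = 05:15 Irur standard time.
The standard-time date in Irur, March 7, 2028, falls between 28 November 2027 and 12 March 2028, so daylight saving is in effect and Irur is at UTC+05:00.
01:15 UTC + 5h = 06:15 Irur.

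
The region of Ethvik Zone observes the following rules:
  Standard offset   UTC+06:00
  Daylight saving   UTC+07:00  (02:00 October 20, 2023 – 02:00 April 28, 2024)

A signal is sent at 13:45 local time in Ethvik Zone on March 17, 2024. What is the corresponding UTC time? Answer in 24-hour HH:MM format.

06:45

Daylight saving runs 20 October 2023 – 28 April 2024; March 17, 2024 is inside that window, so Ethvik Zone is at UTC+07:00.
13:45 local − 7h = 06:45 UTC.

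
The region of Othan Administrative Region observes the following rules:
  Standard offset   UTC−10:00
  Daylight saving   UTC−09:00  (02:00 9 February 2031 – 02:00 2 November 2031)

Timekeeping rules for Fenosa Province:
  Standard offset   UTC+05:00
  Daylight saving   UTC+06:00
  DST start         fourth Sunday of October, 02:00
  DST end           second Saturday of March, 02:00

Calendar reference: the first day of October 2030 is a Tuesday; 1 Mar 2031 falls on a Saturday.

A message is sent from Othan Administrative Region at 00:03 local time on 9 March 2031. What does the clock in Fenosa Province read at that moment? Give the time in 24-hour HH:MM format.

Daylight saving runs 9 February – 2 November; 9 March 2031 is inside that window, so Othan Administrative Region is at UTC−09:00.
00:03 Othan Administrative Region + 9h = 09:03 UTC.
1 October 2030 is a Tuesday, so the first Sunday is October 6 and the fourth is October 27.
1 March 2031 is a Saturday, so the first Saturday is March 1 and the second is March 8.
At the standard offset (UTC+05:00), 09:03 UTC + 5h = 14:03 Fenosa Province standard time.
The standard-time date in Fenosa Province, 9 March 2031, does not fall between 27 October 2030 and 8 March 2031, so daylight saving is not in effect and Fenosa Province is at UTC+05:00.
09:03 UTC + 5h = 14:03 Fenosa Province.

14:03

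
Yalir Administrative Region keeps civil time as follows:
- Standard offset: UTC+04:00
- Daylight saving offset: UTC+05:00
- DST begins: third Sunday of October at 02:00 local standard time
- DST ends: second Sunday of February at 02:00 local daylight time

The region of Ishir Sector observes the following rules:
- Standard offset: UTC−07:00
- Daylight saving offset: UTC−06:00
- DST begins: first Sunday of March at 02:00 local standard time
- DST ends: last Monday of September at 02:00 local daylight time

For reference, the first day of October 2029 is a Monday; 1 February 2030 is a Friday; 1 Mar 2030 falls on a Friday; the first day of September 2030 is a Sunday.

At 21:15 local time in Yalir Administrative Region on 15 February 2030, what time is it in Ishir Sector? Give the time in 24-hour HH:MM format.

1 October 2029 is a Monday, so the first Sunday is October 7 and the third is October 21.
1 February 2030 is a Friday, so the first Sunday is February 3 and the second is February 10.
15 February 2030 does not fall between 21 October 2029 and 10 February 2030, so daylight saving is not in effect and Yalir Administrative Region is at UTC+04:00.
21:15 Yalir Administrative Region − 4h = 17:15 UTC.
1 March 2030 is a Friday, so the first Sunday is March 3.
1 September 2030 is a Sunday, so Mondays fall on 2, 9, 16, 23, 30; the last is September 30.
At the standard offset (UTC−07:00), 17:15 UTC − 7h = 10:15 Ishir Sector standard time.
Daylight saving runs 3 March – 30 September; the standard-time date in Ishir Sector, 15 February 2030, is outside that window, so Ishir Sector is on standard time at UTC−07:00.
17:15 UTC − 7h = 10:15 Ishir Sector.

10:15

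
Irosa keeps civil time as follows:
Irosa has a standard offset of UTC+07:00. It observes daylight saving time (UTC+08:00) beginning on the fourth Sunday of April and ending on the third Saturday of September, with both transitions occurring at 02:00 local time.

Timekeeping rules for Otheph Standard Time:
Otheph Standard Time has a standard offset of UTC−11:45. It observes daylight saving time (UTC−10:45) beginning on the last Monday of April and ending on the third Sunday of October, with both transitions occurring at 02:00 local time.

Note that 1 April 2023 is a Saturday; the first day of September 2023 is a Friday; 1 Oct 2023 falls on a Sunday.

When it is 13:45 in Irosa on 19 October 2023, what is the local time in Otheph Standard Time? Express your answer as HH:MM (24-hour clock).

1 April 2023 is a Saturday, so the first Sunday is April 2 and the fourth is April 23.
1 September 2023 is a Friday, so the first Saturday is September 2 and the third is September 16.
19 October 2023 does not fall between 23 April and 16 September, so daylight saving is not in effect and Irosa is at UTC+07:00.
13:45 Irosa − 7h = 06:45 UTC.
1 April 2023 is a Saturday, so Mondays fall on 3, 10, 17, 24; the last is April 24.
1 October 2023 is a Sunday, so the first Sunday is October 1 and the third is October 15.
At the standard offset (UTC−11:45), 06:45 UTC − 11h45m = 19:00 Otheph Standard Time standard time (rolling into the previous day, 18 October 2023).
Daylight saving runs 24 April – 15 October; the standard-time date in Otheph Standard Time, 18 October 2023, is outside that window, so Otheph Standard Time is on standard time at UTC−11:45.
06:45 UTC − 11h45m = 19:00 Otheph Standard Time (rolling into the previous day, 18 October 2023).

19:00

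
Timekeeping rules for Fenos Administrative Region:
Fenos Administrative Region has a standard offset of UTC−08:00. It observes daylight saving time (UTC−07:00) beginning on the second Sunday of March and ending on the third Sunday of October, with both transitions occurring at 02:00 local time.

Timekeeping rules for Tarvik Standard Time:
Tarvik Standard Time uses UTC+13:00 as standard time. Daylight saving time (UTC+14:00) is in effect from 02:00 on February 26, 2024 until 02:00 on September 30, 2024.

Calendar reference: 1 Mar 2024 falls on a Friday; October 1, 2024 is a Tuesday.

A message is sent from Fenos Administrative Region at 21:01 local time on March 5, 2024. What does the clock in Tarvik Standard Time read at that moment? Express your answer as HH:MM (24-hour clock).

19:01

1 March 2024 is a Friday, so the first Sunday is March 3 and the second is March 10.
1 October 2024 is a Tuesday, so the first Sunday is October 6 and the third is October 20.
March 5, 2024 is outside the daylight-saving period (10 March – 20 October), so Fenos Administrative Region is on standard time, UTC−08:00.
21:01 Fenos Administrative Region + 8h = 05:01 UTC (rolling into the next day, 6 March 2024).
At the standard offset (UTC+13:00), 05:01 UTC + 13h = 18:01 Tarvik Standard Time standard time.
Daylight saving runs 26 February – 30 September; the standard-time date in Tarvik Standard Time, March 6, 2024, is inside that window, so Tarvik Standard Time is at UTC+14:00.
05:01 UTC + 14h = 19:01 Tarvik Standard Time.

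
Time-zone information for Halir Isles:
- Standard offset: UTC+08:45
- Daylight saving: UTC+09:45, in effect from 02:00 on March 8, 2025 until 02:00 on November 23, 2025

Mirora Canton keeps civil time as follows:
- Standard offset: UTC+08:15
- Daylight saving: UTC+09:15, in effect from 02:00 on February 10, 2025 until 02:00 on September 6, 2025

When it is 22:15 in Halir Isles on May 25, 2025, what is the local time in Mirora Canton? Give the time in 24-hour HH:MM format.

May 25, 2025 falls between 8 March and 23 November, so daylight saving is in effect and Halir Isles is at UTC+09:45.
22:15 Halir Isles − 9h45m = 12:30 UTC.
At the standard offset (UTC+08:15), 12:30 UTC + 8h15m = 20:45 Mirora Canton standard time.
Daylight saving runs 10 February – 6 September; the standard-time date in Mirora Canton, May 25, 2025, is inside that window, so Mirora Canton is at UTC+09:15.
12:30 UTC + 9h15m = 21:45 Mirora Canton.

21:45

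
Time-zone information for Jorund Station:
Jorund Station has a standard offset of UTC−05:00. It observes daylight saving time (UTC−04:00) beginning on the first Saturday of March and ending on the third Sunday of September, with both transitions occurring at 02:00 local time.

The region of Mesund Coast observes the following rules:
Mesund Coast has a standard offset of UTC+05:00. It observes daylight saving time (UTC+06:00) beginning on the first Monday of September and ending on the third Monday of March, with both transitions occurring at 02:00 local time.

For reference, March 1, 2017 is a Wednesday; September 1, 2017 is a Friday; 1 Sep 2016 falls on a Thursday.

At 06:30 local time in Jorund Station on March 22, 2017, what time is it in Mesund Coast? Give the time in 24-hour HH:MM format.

1 March 2017 is a Wednesday, so the first Saturday is March 4.
1 September 2017 is a Friday, so the first Sunday is September 3 and the third is September 17.
Daylight saving runs 4 March – 17 September; March 22, 2017 is inside that window, so Jorund Station is at UTC−04:00.
06:30 Jorund Station + 4h = 10:30 UTC.
1 September 2016 is a Thursday, so the first Monday is September 5.
1 March 2017 is a Wednesday, so the first Monday is March 6 and the third is March 20.
At the standard offset (UTC+05:00), 10:30 UTC + 5h = 15:30 Mesund Coast standard time.
The standard-time date in Mesund Coast, March 22, 2017, does not fall between 5 September 2016 and 20 March 2017, so daylight saving is not in effect and Mesund Coast is at UTC+05:00.
10:30 UTC + 5h = 15:30 Mesund Coast.

15:30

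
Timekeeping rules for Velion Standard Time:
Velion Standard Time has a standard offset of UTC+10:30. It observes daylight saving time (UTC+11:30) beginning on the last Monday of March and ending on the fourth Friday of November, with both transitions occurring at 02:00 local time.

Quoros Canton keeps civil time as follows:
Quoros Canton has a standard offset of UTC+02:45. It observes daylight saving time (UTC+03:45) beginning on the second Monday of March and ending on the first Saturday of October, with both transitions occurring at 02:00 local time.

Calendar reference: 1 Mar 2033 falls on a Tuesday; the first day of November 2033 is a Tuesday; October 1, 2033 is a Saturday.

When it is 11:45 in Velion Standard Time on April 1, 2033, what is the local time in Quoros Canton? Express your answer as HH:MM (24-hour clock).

1 March 2033 is a Tuesday, so Mondays fall on 7, 14, 21, 28; the last is March 28.
1 November 2033 is a Tuesday, so the first Friday is November 4 and the fourth is November 25.
Daylight saving runs 28 March – 25 November; April 1, 2033 is inside that window, so Velion Standard Time is at UTC+11:30.
11:45 Velion Standard Time − 11h30m = 00:15 UTC.
1 March 2033 is a Tuesday, so the first Monday is March 7 and the second is March 14.
1 October 2033 is a Saturday, so the first Saturday is October 1.
At the standard offset (UTC+02:45), 00:15 UTC + 2h45m = 03:00 Quoros Canton standard time.
Daylight saving runs 14 March – 1 October; the standard-time date in Quoros Canton, April 1, 2033, is inside that window, so Quoros Canton is at UTC+03:45.
00:15 UTC + 3h45m = 04:00 Quoros Canton.

04:00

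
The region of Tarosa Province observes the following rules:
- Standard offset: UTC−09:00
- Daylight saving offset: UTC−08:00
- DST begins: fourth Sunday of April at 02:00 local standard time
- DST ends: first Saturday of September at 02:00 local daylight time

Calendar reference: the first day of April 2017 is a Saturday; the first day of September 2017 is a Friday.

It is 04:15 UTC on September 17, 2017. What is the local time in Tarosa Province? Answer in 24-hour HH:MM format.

1 April 2017 is a Saturday, so the first Sunday is April 2 and the fourth is April 23.
1 September 2017 is a Friday, so the first Saturday is September 2.
At the standard offset (UTC−09:00), 04:15 UTC − 9h = 19:15 Tarosa Province standard time (rolling into the previous day, 16 September 2017).
The standard-time date in Tarosa Province, September 16, 2017, is outside the daylight-saving period (23 April – 2 September), so Tarosa Province is on standard time, UTC−09:00.
04:15 UTC − 9h = 19:15 local (rolling into the previous day, 16 September 2017).

19:15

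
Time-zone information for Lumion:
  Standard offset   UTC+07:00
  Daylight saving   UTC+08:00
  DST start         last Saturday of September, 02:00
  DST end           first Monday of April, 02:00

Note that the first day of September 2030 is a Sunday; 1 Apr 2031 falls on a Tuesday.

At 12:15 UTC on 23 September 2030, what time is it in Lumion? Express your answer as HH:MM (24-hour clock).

1 September 2030 is a Sunday, so Saturdays fall on 7, 14, 21, 28; the last is September 28.
1 April 2031 is a Tuesday, so the first Monday is April 7.
At the standard offset (UTC+07:00), 12:15 UTC + 7h = 19:15 Lumion standard time.
The standard-time date in Lumion, 23 September 2030, does not fall between 28 September 2030 and 7 April 2031, so daylight saving is not in effect and Lumion is at UTC+07:00.
12:15 UTC + 7h = 19:15 local.

19:15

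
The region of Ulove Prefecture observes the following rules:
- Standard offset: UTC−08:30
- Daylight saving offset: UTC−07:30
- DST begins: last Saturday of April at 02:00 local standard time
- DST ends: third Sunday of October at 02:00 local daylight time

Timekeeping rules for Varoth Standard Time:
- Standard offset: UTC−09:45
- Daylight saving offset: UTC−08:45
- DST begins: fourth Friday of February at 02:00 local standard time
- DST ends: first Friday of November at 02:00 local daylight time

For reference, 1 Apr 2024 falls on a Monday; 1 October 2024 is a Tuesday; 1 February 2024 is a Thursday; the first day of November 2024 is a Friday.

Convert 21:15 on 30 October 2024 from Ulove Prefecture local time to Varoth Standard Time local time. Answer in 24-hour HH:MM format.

21:00

1 April 2024 is a Monday, so Saturdays fall on 6, 13, 20, 27; the last is April 27.
1 October 2024 is a Tuesday, so the first Sunday is October 6 and the third is October 20.
30 October 2024 does not fall between 27 April and 20 October, so daylight saving is not in effect and Ulove Prefecture is at UTC−08:30.
21:15 Ulove Prefecture + 8h30m = 05:45 UTC (rolling into the next day, 31 October 2024).
1 February 2024 is a Thursday, so the first Friday is February 2 and the fourth is February 23.
1 November 2024 is a Friday, so the first Friday is November 1.
At the standard offset (UTC−09:45), 05:45 UTC − 9h45m = 20:00 Varoth Standard Time standard time (rolling into the previous day, 30 October 2024).
The standard-time date in Varoth Standard Time, 30 October 2024, lies within the daylight-saving period (23 February – 1 November), so Varoth Standard Time is on daylight time, UTC−08:45.
05:45 UTC − 8h45m = 21:00 Varoth Standard Time (rolling into the previous day, 30 October 2024).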